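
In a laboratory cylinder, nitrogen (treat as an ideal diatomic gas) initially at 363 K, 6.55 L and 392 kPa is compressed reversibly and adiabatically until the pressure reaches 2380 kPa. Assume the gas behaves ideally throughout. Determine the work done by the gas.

-4330 J

n = P₁V₁/(RT₁) = 392×6.55/(8.314×363) = 0.851 mol.
Adiabatic: T₂/T₁ = (P₂/P₁)^((γ−1)/γ) ⇒ T₂ = 363×(6.07)^0.286 = 608 K; V₂ = 1.81 L.
ΔU = nCvΔT = 0.851×20.8×(608−363) = 4330 J.
Q = 0 for an adiabatic process, so W = −ΔU = -4330 J.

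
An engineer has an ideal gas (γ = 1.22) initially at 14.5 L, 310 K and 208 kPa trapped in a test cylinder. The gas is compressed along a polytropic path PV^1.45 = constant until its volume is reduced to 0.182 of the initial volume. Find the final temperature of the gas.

Polytropic n=1.45: T₂ = T₁(V₁/V₂)^(n−1) = 310×(5.49)^0.45 = 667 K; P₂ = P₁(V₁/V₂)^n = 2460 kPa.

667 K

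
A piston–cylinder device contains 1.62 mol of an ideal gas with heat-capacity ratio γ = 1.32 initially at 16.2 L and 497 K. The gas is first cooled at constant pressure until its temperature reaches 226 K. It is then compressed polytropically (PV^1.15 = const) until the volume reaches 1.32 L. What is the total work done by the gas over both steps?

P₁ = nRT₁/V₁ = 1.62×8.314×497/16.2 = 413 kPa.
Step 1 — Isobaric: P stays 413 kPa; V/T = const ⇒ T₂ = 226 K, V₂ = 7.37 L.
W = PΔV = 413×(7.37−16.2) kPa·L = -3650 J.
ΔU = nCvΔT = 1.62×26.0×(226−497) = -11400 J.
Q = ΔU + W = nCpΔT = -15100 J.
State after step 1: P = 413 kPa, V = 7.37 L, T = 226 K.
Step 2 — Polytropic n=1.15: T₂ = T₁(V₁/V₂)^(n−1) = 226×(5.58)^0.15 = 292 K; P₂ = P₁(V₁/V₂)^n = 2980 kPa.
W = (P₁V₁−P₂V₂)/(n−1) = (413×7.37−2980×1.32)/0.15 = -5970 J.
ΔU = nCvΔT = 1.62×26.0×(292−226) = 2800 J.
Q = ΔU + W = -3170 J.
Net over both steps: W = -9620 J, Q = -18200 J, ΔU = -8610 J.

-9620 J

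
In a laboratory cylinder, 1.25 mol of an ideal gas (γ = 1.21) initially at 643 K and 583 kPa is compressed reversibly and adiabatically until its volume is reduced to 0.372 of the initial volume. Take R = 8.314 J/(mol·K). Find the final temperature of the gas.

791 K

V₁ = nRT₁/P₁ = 1.25×8.314×643/583 = 11.5 L.
Adiabatic: TV^(γ−1) = const ⇒ T₂ = 643×(2.69)^0.210 = 791 K; PV^γ = const ⇒ P₂ = 1930 kPa.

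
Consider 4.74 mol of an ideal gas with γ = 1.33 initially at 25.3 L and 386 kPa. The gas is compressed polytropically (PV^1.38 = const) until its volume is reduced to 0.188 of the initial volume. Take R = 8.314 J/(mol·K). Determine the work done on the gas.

22800 J

T₁ = P₁V₁/(nR) = 386×25.3/(4.74×8.314) = 248 K.
Polytropic n=1.38: T₂ = T₁(V₁/V₂)^(n−1) = 248×(5.32)^0.38 = 468 K; P₂ = P₁(V₁/V₂)^n = 3870 kPa.
W = (P₁V₁−P₂V₂)/(n−1) = (386×25.3−3870×4.76)/0.38 = -22800 J.
Work done on the gas = −W_by = 22800 J.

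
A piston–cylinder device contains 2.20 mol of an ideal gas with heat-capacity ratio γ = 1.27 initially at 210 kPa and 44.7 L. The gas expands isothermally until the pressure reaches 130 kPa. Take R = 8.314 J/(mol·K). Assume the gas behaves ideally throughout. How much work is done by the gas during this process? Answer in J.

T₁ = P₁V₁/(nR) = 210×44.7/(2.20×8.314) = 513 K.
Isothermal: T stays 513 K; PV = const ⇒ V₂ = 72.2 L, P₂ = 130 kPa.
W = nRT ln(V₂/V₁) = 2.20×8.314×513×ln(1.62) = 4500 J.

4500 J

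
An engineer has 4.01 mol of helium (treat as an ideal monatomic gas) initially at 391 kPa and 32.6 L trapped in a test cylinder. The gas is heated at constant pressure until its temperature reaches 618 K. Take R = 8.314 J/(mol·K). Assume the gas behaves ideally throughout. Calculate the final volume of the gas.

T₁ = P₁V₁/(nR) = 391×32.6/(4.01×8.314) = 382 K.
Isobaric: P stays 391 kPa; V/T = const ⇒ T₂ = 618 K, V₂ = 52.7 L.

52.7 L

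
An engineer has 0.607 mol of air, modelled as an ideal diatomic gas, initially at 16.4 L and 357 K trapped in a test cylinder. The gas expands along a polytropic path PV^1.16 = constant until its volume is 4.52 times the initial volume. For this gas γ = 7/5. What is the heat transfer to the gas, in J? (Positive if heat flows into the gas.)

1450 J

P₁ = nRT₁/V₁ = 0.607×8.314×357/16.4 = 110 kPa.
Polytropic n=1.16: T₂ = T₁(V₁/V₂)^(n−1) = 357×(0.221)^0.16 = 280 K; P₂ = P₁(V₁/V₂)^n = 19.1 kPa.
W = (P₁V₁−P₂V₂)/(n−1) = (110×16.4−19.1×74.1)/0.16 = 2410 J.
ΔU = nCvΔT = 0.607×20.8×(280−357) = -966 J.
Q = ΔU + W = 1450 J.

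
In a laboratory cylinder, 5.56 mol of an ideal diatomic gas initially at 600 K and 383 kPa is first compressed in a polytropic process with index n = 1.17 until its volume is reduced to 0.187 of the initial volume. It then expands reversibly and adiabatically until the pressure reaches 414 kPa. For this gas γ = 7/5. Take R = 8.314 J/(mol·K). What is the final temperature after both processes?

V₁ = nRT₁/P₁ = 5.56×8.314×600/383 = 72.4 L.
Step 1 — Polytropic n=1.17: T₂ = T₁(V₁/V₂)^(n−1) = 600×(5.35)^0.17 = 798 K; P₂ = P₁(V₁/V₂)^n = 2720 kPa.
W = (P₁V₁−P₂V₂)/(n−1) = (383×72.4−2720×13.5)/0.17 = -53800 J.
ΔU = nCvΔT = 5.56×20.8×(798−600) = 22900 J.
Q = ΔU + W = -30900 J.
State after step 1: P = 2720 kPa, V = 13.5 L, T = 798 K.
Step 2 — Adiabatic: T₂/T₁ = (P₂/P₁)^((γ−1)/γ) ⇒ T₂ = 798×(0.152)^0.286 = 466 K; V₂ = 52.0 L.
ΔU = nCvΔT = 5.56×20.8×(466−798) = -38400 J.
Q = 0 for an adiabatic process, so W = −ΔU = 38400 J.
Net over both steps: W = -15400 J, Q = -30900 J, ΔU = -15500 J.

466 K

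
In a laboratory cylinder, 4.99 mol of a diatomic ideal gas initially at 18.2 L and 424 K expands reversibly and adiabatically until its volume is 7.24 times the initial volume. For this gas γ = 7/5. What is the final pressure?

60.5 kPa

P₁ = nRT₁/V₁ = 4.99×8.314×424/18.2 = 967 kPa.
Adiabatic: TV^(γ−1) = const ⇒ T₂ = 424×(0.138)^0.400 = 192 K; PV^γ = const ⇒ P₂ = 60.5 kPa.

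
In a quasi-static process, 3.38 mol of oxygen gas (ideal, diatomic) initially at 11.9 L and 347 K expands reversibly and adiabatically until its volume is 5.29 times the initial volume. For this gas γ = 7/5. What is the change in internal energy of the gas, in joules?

-11900 J

P₁ = nRT₁/V₁ = 3.38×8.314×347/11.9 = 819 kPa.
Adiabatic: TV^(γ−1) = const ⇒ T₂ = 347×(0.189)^0.400 = 178 K; PV^γ = const ⇒ P₂ = 79.6 kPa.
For an ideal gas ΔU = nCvΔT with Cv = (5/2)R = 20.8 J/(mol·K).
ΔU = 3.38×20.8×(178−347) = -11900 J.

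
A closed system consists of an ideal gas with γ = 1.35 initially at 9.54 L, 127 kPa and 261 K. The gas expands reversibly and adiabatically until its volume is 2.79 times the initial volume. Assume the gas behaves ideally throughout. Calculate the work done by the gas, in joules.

n = P₁V₁/(RT₁) = 127×9.54/(8.314×261) = 0.558 mol.
Adiabatic: TV^(γ−1) = const ⇒ T₂ = 261×(0.358)^0.350 = 182 K; PV^γ = const ⇒ P₂ = 31.8 kPa.
ΔU = nCvΔT = 0.558×23.8×(182−261) = -1040 J.
Q = 0 for an adiabatic process, so W = −ΔU = 1040 J.

1040 J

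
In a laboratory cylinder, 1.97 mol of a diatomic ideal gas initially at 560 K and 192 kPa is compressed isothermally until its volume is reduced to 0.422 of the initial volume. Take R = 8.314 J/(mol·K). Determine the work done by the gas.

-7910 J

V₁ = nRT₁/P₁ = 1.97×8.314×560/192 = 47.8 L.
Isothermal: T stays 560 K; PV = const ⇒ V₂ = 20.2 L, P₂ = 455 kPa.
W = nRT ln(V₂/V₁) = 1.97×8.314×560×ln(0.422) = -7910 J.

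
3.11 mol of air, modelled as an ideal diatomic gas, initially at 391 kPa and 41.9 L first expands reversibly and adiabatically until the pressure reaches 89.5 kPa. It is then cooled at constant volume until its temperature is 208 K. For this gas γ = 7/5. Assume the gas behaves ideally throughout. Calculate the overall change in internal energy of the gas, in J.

-27500 J

T₁ = P₁V₁/(nR) = 391×41.9/(3.11×8.314) = 634 K.
Step 1 — Adiabatic: T₂/T₁ = (P₂/P₁)^((γ−1)/γ) ⇒ T₂ = 634×(0.229)^0.286 = 416 K; V₂ = 120 L.
ΔU = nCvΔT = 3.11×20.8×(416−634) = -14100 J.
Q = 0 for an adiabatic process, so W = −ΔU = 14100 J.
State after step 1: P = 89.5 kPa, V = 120 L, T = 416 K.
Step 2 — Isochoric: V stays 120 L; P/T = const ⇒ T₂ = 208 K, P₂ = 44.8 kPa.
W = 0 (no volume change).
ΔU = nCvΔT = 3.11×20.8×(208−416) = -13400 J.
Q = ΔU = -13400 J.
Net over both steps: W = 14100 J, Q = -13400 J, ΔU = -27500 J.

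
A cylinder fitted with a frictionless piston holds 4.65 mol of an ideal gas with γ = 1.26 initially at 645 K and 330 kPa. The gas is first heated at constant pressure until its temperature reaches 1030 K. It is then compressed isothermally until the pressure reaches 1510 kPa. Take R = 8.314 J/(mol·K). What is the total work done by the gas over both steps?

V₁ = nRT₁/P₁ = 4.65×8.314×645/330 = 75.6 L.
Step 1 — Isobaric: P stays 330 kPa; V/T = const ⇒ T₂ = 1030 K, V₂ = 121 L.
W = PΔV = 330×(121−75.6) kPa·L = 14900 J.
ΔU = nCvΔT = 4.65×32.0×(1030−645) = 57200 J.
Q = ΔU + W = nCpΔT = 72100 J.
State after step 1: P = 330 kPa, V = 121 L, T = 1030 K.
Step 2 — Isothermal: T stays 1030 K; PV = const ⇒ V₂ = 26.4 L, P₂ = 1510 kPa.
ΔU = 0 (ideal gas, T constant).
W = nRT ln(V₂/V₁) = 4.65×8.314×1030×ln(0.219) = -60600 J.
Q = ΔU + W = -60600 J.
Net over both steps: W = -45700 J, Q = 11600 J, ΔU = 57200 J.

-45700 J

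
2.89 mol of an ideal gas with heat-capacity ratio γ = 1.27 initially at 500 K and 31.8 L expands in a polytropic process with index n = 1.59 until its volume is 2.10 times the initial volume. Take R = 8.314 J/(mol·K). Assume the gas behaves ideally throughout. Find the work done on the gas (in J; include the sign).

-7220 J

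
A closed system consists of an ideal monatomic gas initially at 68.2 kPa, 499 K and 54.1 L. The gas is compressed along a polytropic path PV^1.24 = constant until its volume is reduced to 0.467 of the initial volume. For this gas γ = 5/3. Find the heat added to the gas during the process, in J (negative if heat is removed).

n = P₁V₁/(RT₁) = 68.2×54.1/(8.314×499) = 0.889 mol.
Polytropic n=1.24: T₂ = T₁(V₁/V₂)^(n−1) = 499×(2.14)^0.24 = 599 K; P₂ = P₁(V₁/V₂)^n = 175 kPa.
W = (P₁V₁−P₂V₂)/(n−1) = (68.2×54.1−175×25.3)/0.24 = -3080 J.
ΔU = nCvΔT = 0.889×12.5×(599−499) = 1110 J.
Q = ΔU + W = -1970 J.

-1970 J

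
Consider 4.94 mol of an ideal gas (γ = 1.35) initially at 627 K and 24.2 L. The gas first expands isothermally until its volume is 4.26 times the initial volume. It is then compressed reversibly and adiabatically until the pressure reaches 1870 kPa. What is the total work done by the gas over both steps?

-13100 J

P₁ = nRT₁/V₁ = 4.94×8.314×627/24.2 = 1060 kPa.
Step 1 — Isothermal: T stays 627 K; PV = const ⇒ V₂ = 103 L, P₂ = 250 kPa.
ΔU = 0 (ideal gas, T constant).
W = nRT ln(V₂/V₁) = 4.94×8.314×627×ln(4.26) = 37300 J.
Q = ΔU + W = 37300 J.
State after step 1: P = 250 kPa, V = 103 L, T = 627 K.
Step 2 — Adiabatic: T₂/T₁ = (P₂/P₁)^((γ−1)/γ) ⇒ T₂ = 627×(7.49)^0.259 = 1060 K; V₂ = 23.2 L.
ΔU = nCvΔT = 4.94×23.8×(1060−627) = 50400 J.
Q = 0 for an adiabatic process, so W = −ΔU = -50400 J.
Net over both steps: W = -13100 J, Q = 37300 J, ΔU = 50400 J.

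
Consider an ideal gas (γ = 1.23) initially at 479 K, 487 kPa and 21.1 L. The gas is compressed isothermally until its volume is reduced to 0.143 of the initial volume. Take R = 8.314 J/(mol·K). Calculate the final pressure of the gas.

3410 kPa

Isothermal: T stays 479 K; PV = const ⇒ V₂ = 3.02 L, P₂ = 3410 kPa.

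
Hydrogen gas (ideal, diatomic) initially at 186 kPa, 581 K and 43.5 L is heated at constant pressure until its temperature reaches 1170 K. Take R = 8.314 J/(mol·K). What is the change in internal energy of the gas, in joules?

n = P₁V₁/(RT₁) = 186×43.5/(8.314×581) = 1.68 mol.
Isobaric: P stays 186 kPa; V/T = const ⇒ T₂ = 1170 K, V₂ = 87.6 L.
For an ideal gas ΔU = nCvΔT with Cv = (5/2)R = 20.8 J/(mol·K).
ΔU = 1.68×20.8×(1170−581) = 20500 J.

20500 J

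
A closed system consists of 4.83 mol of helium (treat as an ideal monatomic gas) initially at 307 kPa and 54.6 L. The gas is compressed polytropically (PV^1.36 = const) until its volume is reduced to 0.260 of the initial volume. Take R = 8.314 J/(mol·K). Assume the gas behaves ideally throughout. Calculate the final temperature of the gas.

T₁ = P₁V₁/(nR) = 307×54.6/(4.83×8.314) = 417 K.
Polytropic n=1.36: T₂ = T₁(V₁/V₂)^(n−1) = 417×(3.85)^0.36 = 678 K; P₂ = P₁(V₁/V₂)^n = 1920 kPa.

678 K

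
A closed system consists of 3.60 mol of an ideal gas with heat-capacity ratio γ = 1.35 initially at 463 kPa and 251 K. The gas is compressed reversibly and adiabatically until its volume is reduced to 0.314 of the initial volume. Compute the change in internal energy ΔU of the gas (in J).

10700 J

V₁ = nRT₁/P₁ = 3.60×8.314×251/463 = 16.2 L.
Adiabatic: TV^(γ−1) = const ⇒ T₂ = 251×(3.18)^0.350 = 376 K; PV^γ = const ⇒ P₂ = 2210 kPa.
For an ideal gas ΔU = nCvΔT with Cv = R/(γ−1) = 23.8 J/(mol·K).
ΔU = 3.60×23.8×(376−251) = 10700 J.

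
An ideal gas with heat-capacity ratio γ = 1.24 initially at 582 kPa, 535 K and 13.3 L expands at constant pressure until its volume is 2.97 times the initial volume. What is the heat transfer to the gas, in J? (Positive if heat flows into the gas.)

n = P₁V₁/(RT₁) = 582×13.3/(8.314×535) = 1.74 mol.
Isobaric: P stays 582 kPa; V/T = const ⇒ T₂ = 1590 K, V₂ = 39.5 L.
W = PΔV = 582×(39.5−13.3) kPa·L = 15200 J.
ΔU = nCvΔT = 1.74×34.6×(1590−535) = 63500 J.
Q = ΔU + W = nCpΔT = 78800 J.

78800 J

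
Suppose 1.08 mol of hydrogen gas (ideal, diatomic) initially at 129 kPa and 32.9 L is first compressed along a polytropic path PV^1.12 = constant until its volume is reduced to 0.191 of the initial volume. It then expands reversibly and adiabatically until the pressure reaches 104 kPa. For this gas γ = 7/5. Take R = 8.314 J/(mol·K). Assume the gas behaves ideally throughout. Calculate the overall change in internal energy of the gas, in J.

T₁ = P₁V₁/(nR) = 129×32.9/(1.08×8.314) = 473 K.
Step 1 — Polytropic n=1.12: T₂ = T₁(V₁/V₂)^(n−1) = 473×(5.24)^0.12 = 577 K; P₂ = P₁(V₁/V₂)^n = 824 kPa.
W = (P₁V₁−P₂V₂)/(n−1) = (129×32.9−824×6.28)/0.12 = -7770 J.
ΔU = nCvΔT = 1.08×20.8×(577−473) = 2330 J.
Q = ΔU + W = -5440 J.
State after step 1: P = 824 kPa, V = 6.28 L, T = 577 K.
Step 2 — Adiabatic: T₂/T₁ = (P₂/P₁)^((γ−1)/γ) ⇒ T₂ = 577×(0.126)^0.286 = 319 K; V₂ = 27.6 L.
ΔU = nCvΔT = 1.08×20.8×(319−577) = -5780 J.
Q = 0 for an adiabatic process, so W = −ΔU = 5780 J.
Net over both steps: W = -2000 J, Q = -5440 J, ΔU = -3450 J.

-3450 J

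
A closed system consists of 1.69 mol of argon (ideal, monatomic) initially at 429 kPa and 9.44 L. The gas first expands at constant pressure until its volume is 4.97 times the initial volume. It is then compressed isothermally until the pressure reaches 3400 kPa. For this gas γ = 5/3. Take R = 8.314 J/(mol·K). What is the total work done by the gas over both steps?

-25600 J

T₁ = P₁V₁/(nR) = 429×9.44/(1.69×8.314) = 288 K.
Step 1 — Isobaric: P stays 429 kPa; V/T = const ⇒ T₂ = 1430 K, V₂ = 46.9 L.
W = PΔV = 429×(46.9−9.44) kPa·L = 16100 J.
ΔU = nCvΔT = 1.69×12.5×(1430−288) = 24100 J.
Q = ΔU + W = nCpΔT = 40200 J.
State after step 1: P = 429 kPa, V = 46.9 L, T = 1430 K.
Step 2 — Isothermal: T stays 1430 K; PV = const ⇒ V₂ = 5.92 L, P₂ = 3400 kPa.
ΔU = 0 (ideal gas, T constant).
W = nRT ln(V₂/V₁) = 1.69×8.314×1430×ln(0.126) = -41700 J.
Q = ΔU + W = -41700 J.
Net over both steps: W = -25600 J, Q = -1470 J, ΔU = 24100 J.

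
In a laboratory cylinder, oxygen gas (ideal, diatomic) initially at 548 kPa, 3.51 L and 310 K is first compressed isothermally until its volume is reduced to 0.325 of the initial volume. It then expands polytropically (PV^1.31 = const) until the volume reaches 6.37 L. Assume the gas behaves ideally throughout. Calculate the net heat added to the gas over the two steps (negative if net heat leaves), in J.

n = P₁V₁/(RT₁) = 548×3.51/(8.314×310) = 0.746 mol.
Step 1 — Isothermal: T stays 310 K; PV = const ⇒ V₂ = 1.14 L, P₂ = 1690 kPa.
ΔU = 0 (ideal gas, T constant).
W = nRT ln(V₂/V₁) = 0.746×8.314×310×ln(0.325) = -2160 J.
Q = ΔU + W = -2160 J.
State after step 1: P = 1690 kPa, V = 1.14 L, T = 310 K.
Step 2 — Polytropic n=1.31: T₂ = T₁(V₁/V₂)^(n−1) = 310×(0.179)^0.31 = 182 K; P₂ = P₁(V₁/V₂)^n = 177 kPa.
W = (P₁V₁−P₂V₂)/(n−1) = (1690×1.14−177×6.37)/0.31 = 2560 J.
ΔU = nCvΔT = 0.746×20.8×(182−310) = -1990 J.
Q = ΔU + W = 577 J.
Net over both steps: W = 402 J, Q = -1580 J, ΔU = -1990 J.

-1580 J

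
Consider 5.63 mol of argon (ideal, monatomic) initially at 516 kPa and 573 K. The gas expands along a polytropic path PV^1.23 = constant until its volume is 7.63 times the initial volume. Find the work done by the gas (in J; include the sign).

V₁ = nRT₁/P₁ = 5.63×8.314×573/516 = 52.0 L.
Polytropic n=1.23: T₂ = T₁(V₁/V₂)^(n−1) = 573×(0.131)^0.23 = 359 K; P₂ = P₁(V₁/V₂)^n = 42.4 kPa.
W = (P₁V₁−P₂V₂)/(n−1) = (516×52.0−42.4×397)/0.23 = 43500 J.

43500 J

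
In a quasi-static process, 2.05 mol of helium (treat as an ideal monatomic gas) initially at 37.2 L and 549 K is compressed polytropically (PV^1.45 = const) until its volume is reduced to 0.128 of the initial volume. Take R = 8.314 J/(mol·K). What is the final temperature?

1380 K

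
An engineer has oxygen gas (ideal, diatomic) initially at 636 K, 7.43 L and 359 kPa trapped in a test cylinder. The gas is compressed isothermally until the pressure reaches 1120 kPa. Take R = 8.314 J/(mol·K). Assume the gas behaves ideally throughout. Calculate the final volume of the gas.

2.38 L

Isothermal: T stays 636 K; PV = const ⇒ V₂ = 2.38 L, P₂ = 1120 kPa.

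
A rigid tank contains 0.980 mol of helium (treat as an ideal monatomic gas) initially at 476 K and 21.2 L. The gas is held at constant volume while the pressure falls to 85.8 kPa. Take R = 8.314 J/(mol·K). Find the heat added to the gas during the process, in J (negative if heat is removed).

P₁ = nRT₁/V₁ = 0.980×8.314×476/21.2 = 183 kPa.
Isochoric: V stays 21.2 L; P/T = const ⇒ T₂ = 223 K, P₂ = 85.8 kPa.
W = 0 (no volume change).
ΔU = nCvΔT = 0.980×12.5×(223−476) = -3090 J.
Q = ΔU = -3090 J.

-3090 J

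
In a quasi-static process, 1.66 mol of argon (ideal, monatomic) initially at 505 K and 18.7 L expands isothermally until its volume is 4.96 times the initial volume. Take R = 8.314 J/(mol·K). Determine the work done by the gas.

P₁ = nRT₁/V₁ = 1.66×8.314×505/18.7 = 373 kPa.
Isothermal: T stays 505 K; PV = const ⇒ V₂ = 92.8 L, P₂ = 75.1 kPa.
W = nRT ln(V₂/V₁) = 1.66×8.314×505×ln(4.96) = 11200 J.

11200 J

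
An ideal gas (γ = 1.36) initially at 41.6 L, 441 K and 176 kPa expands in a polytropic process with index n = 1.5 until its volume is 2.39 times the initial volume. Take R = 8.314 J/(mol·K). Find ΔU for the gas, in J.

n = P₁V₁/(RT₁) = 176×41.6/(8.314×441) = 2.00 mol.
Polytropic n=1.5: T₂ = T₁(V₁/V₂)^(n−1) = 441×(0.418)^0.50 = 285 K; P₂ = P₁(V₁/V₂)^n = 47.6 kPa.
For an ideal gas ΔU = nCvΔT with Cv = R/(γ−1) = 23.1 J/(mol·K).
ΔU = 2.00×23.1×(285−441) = -7180 J.

-7180 J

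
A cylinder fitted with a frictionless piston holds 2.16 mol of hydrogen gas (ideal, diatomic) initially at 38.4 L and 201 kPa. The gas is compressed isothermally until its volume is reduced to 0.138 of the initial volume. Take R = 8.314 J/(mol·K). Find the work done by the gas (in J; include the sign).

-15300 J

T₁ = P₁V₁/(nR) = 201×38.4/(2.16×8.314) = 430 K.
Isothermal: T stays 430 K; PV = const ⇒ V₂ = 5.30 L, P₂ = 1460 kPa.
W = nRT ln(V₂/V₁) = 2.16×8.314×430×ln(0.138) = -15300 J.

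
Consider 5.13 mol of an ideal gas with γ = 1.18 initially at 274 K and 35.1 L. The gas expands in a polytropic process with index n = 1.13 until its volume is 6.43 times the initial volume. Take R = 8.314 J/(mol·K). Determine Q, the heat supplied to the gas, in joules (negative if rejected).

P₁ = nRT₁/V₁ = 5.13×8.314×274/35.1 = 333 kPa.
Polytropic n=1.13: T₂ = T₁(V₁/V₂)^(n−1) = 274×(0.156)^0.13 = 215 K; P₂ = P₁(V₁/V₂)^n = 40.7 kPa.
W = (P₁V₁−P₂V₂)/(n−1) = (333×35.1−40.7×226)/0.13 = 19300 J.
ΔU = nCvΔT = 5.13×46.2×(215−274) = -14000 J.
Q = ΔU + W = 5370 J.

5370 J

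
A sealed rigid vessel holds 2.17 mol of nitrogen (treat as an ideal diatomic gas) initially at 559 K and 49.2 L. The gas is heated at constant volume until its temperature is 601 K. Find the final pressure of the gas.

220 kPa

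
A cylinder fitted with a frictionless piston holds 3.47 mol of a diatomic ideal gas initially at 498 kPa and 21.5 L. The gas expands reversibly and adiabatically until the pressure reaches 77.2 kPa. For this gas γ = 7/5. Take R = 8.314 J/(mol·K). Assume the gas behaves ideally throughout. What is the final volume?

81.4 L

T₁ = P₁V₁/(nR) = 498×21.5/(3.47×8.314) = 371 K.
Adiabatic: T₂/T₁ = (P₂/P₁)^((γ−1)/γ) ⇒ T₂ = 371×(0.155)^0.286 = 218 K; V₂ = 81.4 L.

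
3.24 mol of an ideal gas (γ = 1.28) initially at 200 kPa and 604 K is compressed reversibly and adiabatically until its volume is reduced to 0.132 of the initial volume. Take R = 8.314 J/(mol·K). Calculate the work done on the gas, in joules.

V₁ = nRT₁/P₁ = 3.24×8.314×604/200 = 81.4 L.
Adiabatic: TV^(γ−1) = const ⇒ T₂ = 604×(7.58)^0.280 = 1060 K; PV^γ = const ⇒ P₂ = 2670 kPa.
ΔU = nCvΔT = 3.24×29.7×(1060−604) = 44300 J.
Q = 0 for an adiabatic process, so W = −ΔU = -44300 J.
Work done on the gas = −W_by = 44300 J.

44300 J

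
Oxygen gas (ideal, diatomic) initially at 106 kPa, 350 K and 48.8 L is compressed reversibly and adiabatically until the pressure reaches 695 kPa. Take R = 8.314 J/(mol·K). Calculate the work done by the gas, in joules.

-9200 J

n = P₁V₁/(RT₁) = 106×48.8/(8.314×350) = 1.78 mol.
Adiabatic: T₂/T₁ = (P₂/P₁)^((γ−1)/γ) ⇒ T₂ = 350×(6.56)^0.286 = 599 K; V₂ = 12.7 L.
ΔU = nCvΔT = 1.78×20.8×(599−350) = 9200 J.
Q = 0 for an adiabatic process, so W = −ΔU = -9200 J.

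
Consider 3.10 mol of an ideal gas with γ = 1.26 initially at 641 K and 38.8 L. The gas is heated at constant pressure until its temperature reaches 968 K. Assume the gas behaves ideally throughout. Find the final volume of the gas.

58.6 L

P₁ = nRT₁/V₁ = 3.10×8.314×641/38.8 = 426 kPa.
Isobaric: P stays 426 kPa; V/T = const ⇒ T₂ = 968 K, V₂ = 58.6 L.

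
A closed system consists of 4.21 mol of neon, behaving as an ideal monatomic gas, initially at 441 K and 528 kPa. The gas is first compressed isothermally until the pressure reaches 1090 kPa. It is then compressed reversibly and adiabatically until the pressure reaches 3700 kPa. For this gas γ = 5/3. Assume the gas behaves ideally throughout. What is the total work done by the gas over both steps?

V₁ = nRT₁/P₁ = 4.21×8.314×441/528 = 29.2 L.
Step 1 — Isothermal: T stays 441 K; PV = const ⇒ V₂ = 14.2 L, P₂ = 1090 kPa.
ΔU = 0 (ideal gas, T constant).
W = nRT ln(V₂/V₁) = 4.21×8.314×441×ln(0.484) = -11200 J.
Q = ΔU + W = -11200 J.
State after step 1: P = 1090 kPa, V = 14.2 L, T = 441 K.
Step 2 — Adiabatic: T₂/T₁ = (P₂/P₁)^((γ−1)/γ) ⇒ T₂ = 441×(3.39)^0.400 = 719 K; V₂ = 6.80 L.
ΔU = nCvΔT = 4.21×12.5×(719−441) = 14600 J.
Q = 0 for an adiabatic process, so W = −ΔU = -14600 J.
Net over both steps: W = -25800 J, Q = -11200 J, ΔU = 14600 J.

-25800 J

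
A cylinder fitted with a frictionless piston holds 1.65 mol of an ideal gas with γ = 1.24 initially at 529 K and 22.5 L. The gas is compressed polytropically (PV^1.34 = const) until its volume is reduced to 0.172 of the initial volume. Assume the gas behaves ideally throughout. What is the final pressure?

P₁ = nRT₁/V₁ = 1.65×8.314×529/22.5 = 323 kPa.
Polytropic n=1.34: T₂ = T₁(V₁/V₂)^(n−1) = 529×(5.81)^0.34 = 962 K; P₂ = P₁(V₁/V₂)^n = 3410 kPa.

3410 kPa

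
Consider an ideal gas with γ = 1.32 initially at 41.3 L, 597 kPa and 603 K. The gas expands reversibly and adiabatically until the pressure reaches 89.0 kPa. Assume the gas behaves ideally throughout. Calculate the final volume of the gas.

175 L

Adiabatic: T₂/T₁ = (P₂/P₁)^((γ−1)/γ) ⇒ T₂ = 603×(0.149)^0.242 = 380 K; V₂ = 175 L.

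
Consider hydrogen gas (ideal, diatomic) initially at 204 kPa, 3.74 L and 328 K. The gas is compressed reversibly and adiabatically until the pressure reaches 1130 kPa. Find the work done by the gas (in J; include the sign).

n = P₁V₁/(RT₁) = 204×3.74/(8.314×328) = 0.280 mol.
Adiabatic: T₂/T₁ = (P₂/P₁)^((γ−1)/γ) ⇒ T₂ = 328×(5.54)^0.286 = 535 K; V₂ = 1.10 L.
ΔU = nCvΔT = 0.280×20.8×(535−328) = 1200 J.
Q = 0 for an adiabatic process, so W = −ΔU = -1200 J.

-1200 J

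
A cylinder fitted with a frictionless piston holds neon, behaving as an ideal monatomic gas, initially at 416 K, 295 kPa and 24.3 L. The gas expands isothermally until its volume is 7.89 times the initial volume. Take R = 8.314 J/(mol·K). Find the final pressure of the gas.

37.4 kPa

Isothermal: T stays 416 K; PV = const ⇒ V₂ = 192 L, P₂ = 37.4 kPa.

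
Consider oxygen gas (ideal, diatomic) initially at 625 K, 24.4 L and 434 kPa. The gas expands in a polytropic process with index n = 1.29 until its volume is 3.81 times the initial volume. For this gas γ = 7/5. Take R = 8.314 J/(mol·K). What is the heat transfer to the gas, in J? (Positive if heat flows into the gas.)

3230 J

n = P₁V₁/(RT₁) = 434×24.4/(8.314×625) = 2.04 mol.
Polytropic n=1.29: T₂ = T₁(V₁/V₂)^(n−1) = 625×(0.262)^0.29 = 424 K; P₂ = P₁(V₁/V₂)^n = 77.3 kPa.
W = (P₁V₁−P₂V₂)/(n−1) = (434×24.4−77.3×93.0)/0.29 = 11700 J.
ΔU = nCvΔT = 2.04×20.8×(424−625) = -8510 J.
Q = ΔU + W = 3230 J.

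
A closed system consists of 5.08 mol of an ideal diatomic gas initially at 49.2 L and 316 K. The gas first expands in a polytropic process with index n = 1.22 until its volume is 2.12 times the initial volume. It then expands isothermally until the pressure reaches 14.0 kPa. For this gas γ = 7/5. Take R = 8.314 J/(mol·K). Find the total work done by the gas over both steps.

P₁ = nRT₁/V₁ = 5.08×8.314×316/49.2 = 271 kPa.
Step 1 — Polytropic n=1.22: T₂ = T₁(V₁/V₂)^(n−1) = 316×(0.472)^0.22 = 268 K; P₂ = P₁(V₁/V₂)^n = 108 kPa.
W = (P₁V₁−P₂V₂)/(n−1) = (271×49.2−108×104)/0.22 = 9240 J.
ΔU = nCvΔT = 5.08×20.8×(268−316) = -5080 J.
Q = ΔU + W = 4160 J.
State after step 1: P = 108 kPa, V = 104 L, T = 268 K.
Step 2 — Isothermal: T stays 268 K; PV = const ⇒ V₂ = 808 L, P₂ = 14.0 kPa.
ΔU = 0 (ideal gas, T constant).
W = nRT ln(V₂/V₁) = 5.08×8.314×268×ln(7.75) = 23200 J.
Q = ΔU + W = 23200 J.
Net over both steps: W = 32400 J, Q = 27300 J, ΔU = -5080 J.

32400 J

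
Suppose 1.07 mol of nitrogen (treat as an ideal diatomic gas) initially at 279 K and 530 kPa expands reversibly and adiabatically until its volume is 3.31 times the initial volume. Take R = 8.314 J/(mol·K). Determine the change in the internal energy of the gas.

V₁ = nRT₁/P₁ = 1.07×8.314×279/530 = 4.68 L.
Adiabatic: TV^(γ−1) = const ⇒ T₂ = 279×(0.302)^0.400 = 173 K; PV^γ = const ⇒ P₂ = 99.2 kPa.
For an ideal gas ΔU = nCvΔT with Cv = (5/2)R = 20.8 J/(mol·K).
ΔU = 1.07×20.8×(173−279) = -2360 J.

-2360 J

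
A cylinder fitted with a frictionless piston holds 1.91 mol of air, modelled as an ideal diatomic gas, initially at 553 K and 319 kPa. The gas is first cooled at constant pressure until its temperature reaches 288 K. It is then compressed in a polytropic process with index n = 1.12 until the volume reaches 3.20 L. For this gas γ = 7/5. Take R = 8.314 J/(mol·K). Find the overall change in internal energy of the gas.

V₁ = nRT₁/P₁ = 1.91×8.314×553/319 = 27.5 L.
Step 1 — Isobaric: P stays 319 kPa; V/T = const ⇒ T₂ = 288 K, V₂ = 14.3 L.
W = PΔV = 319×(14.3−27.5) kPa·L = -4210 J.
ΔU = nCvΔT = 1.91×20.8×(288−553) = -10500 J.
Q = ΔU + W = nCpΔT = -14700 J.
State after step 1: P = 319 kPa, V = 14.3 L, T = 288 K.
Step 2 — Polytropic n=1.12: T₂ = T₁(V₁/V₂)^(n−1) = 288×(4.48)^0.12 = 345 K; P₂ = P₁(V₁/V₂)^n = 1710 kPa.
W = (P₁V₁−P₂V₂)/(n−1) = (319×14.3−1710×3.20)/0.12 = -7510 J.
ΔU = nCvΔT = 1.91×20.8×(345−288) = 2250 J.
Q = ΔU + W = -5260 J.
Net over both steps: W = -11700 J, Q = -20000 J, ΔU = -8270 J.

-8270 J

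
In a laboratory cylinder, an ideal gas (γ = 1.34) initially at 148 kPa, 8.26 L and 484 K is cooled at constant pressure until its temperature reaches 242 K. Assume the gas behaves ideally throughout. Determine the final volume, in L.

4.13 L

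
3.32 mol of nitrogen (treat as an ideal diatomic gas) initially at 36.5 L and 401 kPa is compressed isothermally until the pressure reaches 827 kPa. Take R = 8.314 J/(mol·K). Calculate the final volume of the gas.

T₁ = P₁V₁/(nR) = 401×36.5/(3.32×8.314) = 530 K.
Isothermal: T stays 530 K; PV = const ⇒ V₂ = 17.7 L, P₂ = 827 kPa.

17.7 L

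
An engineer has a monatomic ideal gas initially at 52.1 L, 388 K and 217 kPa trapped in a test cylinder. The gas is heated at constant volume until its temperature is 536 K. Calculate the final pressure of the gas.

Isochoric: V stays 52.1 L; P/T = const ⇒ T₂ = 536 K, P₂ = 300 kPa.

300 kPa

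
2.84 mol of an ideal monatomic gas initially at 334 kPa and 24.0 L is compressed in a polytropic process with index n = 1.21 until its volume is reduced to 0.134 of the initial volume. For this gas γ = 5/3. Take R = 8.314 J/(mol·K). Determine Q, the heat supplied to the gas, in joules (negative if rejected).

-13700 J

T₁ = P₁V₁/(nR) = 334×24.0/(2.84×8.314) = 339 K.
Polytropic n=1.21: T₂ = T₁(V₁/V₂)^(n−1) = 339×(7.46)^0.21 = 518 K; P₂ = P₁(V₁/V₂)^n = 3800 kPa.
W = (P₁V₁−P₂V₂)/(n−1) = (334×24.0−3800×3.22)/0.21 = -20000 J.
ΔU = nCvΔT = 2.84×12.5×(518−339) = 6310 J.
Q = ΔU + W = -13700 J.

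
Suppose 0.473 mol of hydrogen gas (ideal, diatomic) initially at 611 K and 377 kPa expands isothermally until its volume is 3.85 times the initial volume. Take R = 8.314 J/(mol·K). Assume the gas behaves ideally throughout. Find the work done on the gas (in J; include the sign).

V₁ = nRT₁/P₁ = 0.473×8.314×611/377 = 6.37 L.
Isothermal: T stays 611 K; PV = const ⇒ V₂ = 24.5 L, P₂ = 97.9 kPa.
W = nRT ln(V₂/V₁) = 0.473×8.314×611×ln(3.85) = 3240 J.
Work done on the gas = −W_by = -3240 J.

-3240 J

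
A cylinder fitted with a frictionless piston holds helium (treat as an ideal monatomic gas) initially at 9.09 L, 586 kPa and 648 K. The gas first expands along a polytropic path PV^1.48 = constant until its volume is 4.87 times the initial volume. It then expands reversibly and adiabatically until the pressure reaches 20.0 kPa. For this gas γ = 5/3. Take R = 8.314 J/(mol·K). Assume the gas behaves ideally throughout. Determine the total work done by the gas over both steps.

n = P₁V₁/(RT₁) = 586×9.09/(8.314×648) = 0.989 mol.
Step 1 — Polytropic n=1.48: T₂ = T₁(V₁/V₂)^(n−1) = 648×(0.205)^0.48 = 303 K; P₂ = P₁(V₁/V₂)^n = 56.3 kPa.
W = (P₁V₁−P₂V₂)/(n−1) = (586×9.09−56.3×44.3)/0.48 = 5910 J.
ΔU = nCvΔT = 0.989×12.5×(303−648) = -4250 J.
Q = ΔU + W = 1650 J.
State after step 1: P = 56.3 kPa, V = 44.3 L, T = 303 K.
Step 2 — Adiabatic: T₂/T₁ = (P₂/P₁)^((γ−1)/γ) ⇒ T₂ = 303×(0.355)^0.400 = 200 K; V₂ = 82.4 L.
ΔU = nCvΔT = 0.989×12.5×(200−303) = -1270 J.
Q = 0 for an adiabatic process, so W = −ΔU = 1270 J.
Net over both steps: W = 7170 J, Q = 1650 J, ΔU = -5520 J.

7170 J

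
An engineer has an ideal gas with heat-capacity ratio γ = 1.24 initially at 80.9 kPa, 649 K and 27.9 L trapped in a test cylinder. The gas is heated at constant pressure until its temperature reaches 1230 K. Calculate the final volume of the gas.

52.9 L

Isobaric: P stays 80.9 kPa; V/T = const ⇒ T₂ = 1230 K, V₂ = 52.9 L.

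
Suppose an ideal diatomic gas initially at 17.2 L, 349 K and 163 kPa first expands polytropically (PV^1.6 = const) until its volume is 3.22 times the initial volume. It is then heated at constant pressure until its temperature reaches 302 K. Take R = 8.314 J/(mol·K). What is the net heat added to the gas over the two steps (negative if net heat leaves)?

2450 J

n = P₁V₁/(RT₁) = 163×17.2/(8.314×349) = 0.966 mol.
Step 1 — Polytropic n=1.6: T₂ = T₁(V₁/V₂)^(n−1) = 349×(0.311)^0.60 = 173 K; P₂ = P₁(V₁/V₂)^n = 25.1 kPa.
W = (P₁V₁−P₂V₂)/(n−1) = (163×17.2−25.1×55.4)/0.60 = 2360 J.
ΔU = nCvΔT = 0.966×20.8×(173−349) = -3530 J.
Q = ΔU + W = -1180 J.
State after step 1: P = 25.1 kPa, V = 55.4 L, T = 173 K.
Step 2 — Isobaric: P stays 25.1 kPa; V/T = const ⇒ T₂ = 302 K, V₂ = 96.7 L.
W = PΔV = 25.1×(96.7−55.4) kPa·L = 1040 J.
ΔU = nCvΔT = 0.966×20.8×(302−173) = 2590 J.
Q = ΔU + W = nCpΔT = 3630 J.
Net over both steps: W = 3390 J, Q = 2450 J, ΔU = -944 J.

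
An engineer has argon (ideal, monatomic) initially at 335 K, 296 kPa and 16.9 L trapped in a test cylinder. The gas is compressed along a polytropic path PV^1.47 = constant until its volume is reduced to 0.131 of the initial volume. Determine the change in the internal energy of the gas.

n = P₁V₁/(RT₁) = 296×16.9/(8.314×335) = 1.80 mol.
Polytropic n=1.47: T₂ = T₁(V₁/V₂)^(n−1) = 335×(7.63)^0.47 = 871 K; P₂ = P₁(V₁/V₂)^n = 5870 kPa.
For an ideal gas ΔU = nCvΔT with Cv = (3/2)R = 12.5 J/(mol·K).
ΔU = 1.80×12.5×(871−335) = 12000 J.

12000 J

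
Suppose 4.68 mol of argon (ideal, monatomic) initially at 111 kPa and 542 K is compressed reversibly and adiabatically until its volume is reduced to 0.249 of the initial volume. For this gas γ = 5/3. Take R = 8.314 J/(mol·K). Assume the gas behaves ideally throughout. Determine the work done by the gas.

V₁ = nRT₁/P₁ = 4.68×8.314×542/111 = 190 L.
Adiabatic: TV^(γ−1) = const ⇒ T₂ = 542×(4.02)^0.667 = 1370 K; PV^γ = const ⇒ P₂ = 1130 kPa.
ΔU = nCvΔT = 4.68×12.5×(1370−542) = 48300 J.
Q = 0 for an adiabatic process, so W = −ΔU = -48300 J.

-48300 J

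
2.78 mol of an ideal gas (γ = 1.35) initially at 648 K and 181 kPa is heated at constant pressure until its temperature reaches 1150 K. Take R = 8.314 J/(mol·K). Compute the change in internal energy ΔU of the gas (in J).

V₁ = nRT₁/P₁ = 2.78×8.314×648/181 = 82.7 L.
Isobaric: P stays 181 kPa; V/T = const ⇒ T₂ = 1150 K, V₂ = 147 L.
For an ideal gas ΔU = nCvΔT with Cv = R/(γ−1) = 23.8 J/(mol·K).
ΔU = 2.78×23.8×(1150−648) = 33200 J.

33200 J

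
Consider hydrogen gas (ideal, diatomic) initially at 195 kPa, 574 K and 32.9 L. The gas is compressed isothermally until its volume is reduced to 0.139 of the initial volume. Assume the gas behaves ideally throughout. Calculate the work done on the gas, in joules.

12700 J

n = P₁V₁/(RT₁) = 195×32.9/(8.314×574) = 1.34 mol.
Isothermal: T stays 574 K; PV = const ⇒ V₂ = 4.57 L, P₂ = 1400 kPa.
W = nRT ln(V₂/V₁) = 1.34×8.314×574×ln(0.139) = -12700 J.
Work done on the gas = −W_by = 12700 J.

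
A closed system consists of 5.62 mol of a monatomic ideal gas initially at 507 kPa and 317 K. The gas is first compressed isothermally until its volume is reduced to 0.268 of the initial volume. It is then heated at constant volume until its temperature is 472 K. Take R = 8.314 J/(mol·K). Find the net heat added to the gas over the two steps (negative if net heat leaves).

-8640 J

V₁ = nRT₁/P₁ = 5.62×8.314×317/507 = 29.2 L.
Step 1 — Isothermal: T stays 317 K; PV = const ⇒ V₂ = 7.83 L, P₂ = 1890 kPa.
ΔU = 0 (ideal gas, T constant).
W = nRT ln(V₂/V₁) = 5.62×8.314×317×ln(0.268) = -19500 J.
Q = ΔU + W = -19500 J.
State after step 1: P = 1890 kPa, V = 7.83 L, T = 317 K.
Step 2 — Isochoric: V stays 7.83 L; P/T = const ⇒ T₂ = 472 K, P₂ = 2820 kPa.
W = 0 (no volume change).
ΔU = nCvΔT = 5.62×12.5×(472−317) = 10900 J.
Q = ΔU = 10900 J.
Net over both steps: W = -19500 J, Q = -8640 J, ΔU = 10900 J.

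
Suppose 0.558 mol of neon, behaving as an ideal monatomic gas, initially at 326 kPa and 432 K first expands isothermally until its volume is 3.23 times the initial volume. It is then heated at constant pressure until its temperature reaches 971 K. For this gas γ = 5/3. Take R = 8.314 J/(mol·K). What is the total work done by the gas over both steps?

V₁ = nRT₁/P₁ = 0.558×8.314×432/326 = 6.15 L.
Step 1 — Isothermal: T stays 432 K; PV = const ⇒ V₂ = 19.9 L, P₂ = 101 kPa.
ΔU = 0 (ideal gas, T constant).
W = nRT ln(V₂/V₁) = 0.558×8.314×432×ln(3.23) = 2350 J.
Q = ΔU + W = 2350 J.
State after step 1: P = 101 kPa, V = 19.9 L, T = 432 K.
Step 2 — Isobaric: P stays 101 kPa; V/T = const ⇒ T₂ = 971 K, V₂ = 44.6 L.
W = PΔV = 101×(44.6−19.9) kPa·L = 2500 J.
ΔU = nCvΔT = 0.558×12.5×(971−432) = 3750 J.
Q = ΔU + W = nCpΔT = 6250 J.
Net over both steps: W = 4850 J, Q = 8600 J, ΔU = 3750 J.

4850 J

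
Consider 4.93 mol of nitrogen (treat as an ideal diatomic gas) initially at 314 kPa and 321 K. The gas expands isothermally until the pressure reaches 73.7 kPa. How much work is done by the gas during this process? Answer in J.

19100 J

V₁ = nRT₁/P₁ = 4.93×8.314×321/314 = 41.9 L.
Isothermal: T stays 321 K; PV = const ⇒ V₂ = 179 L, P₂ = 73.7 kPa.
W = nRT ln(V₂/V₁) = 4.93×8.314×321×ln(4.26) = 19100 J.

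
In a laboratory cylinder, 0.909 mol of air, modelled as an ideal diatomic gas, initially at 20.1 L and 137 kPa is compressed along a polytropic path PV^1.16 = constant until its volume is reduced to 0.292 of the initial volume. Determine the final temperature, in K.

444 K

T₁ = P₁V₁/(nR) = 137×20.1/(0.909×8.314) = 364 K.
Polytropic n=1.16: T₂ = T₁(V₁/V₂)^(n−1) = 364×(3.42)^0.16 = 444 K; P₂ = P₁(V₁/V₂)^n = 571 kPa.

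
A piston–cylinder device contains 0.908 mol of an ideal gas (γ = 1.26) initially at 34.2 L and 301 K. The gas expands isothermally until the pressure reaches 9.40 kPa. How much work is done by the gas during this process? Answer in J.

P₁ = nRT₁/V₁ = 0.908×8.314×301/34.2 = 66.4 kPa.
Isothermal: T stays 301 K; PV = const ⇒ V₂ = 242 L, P₂ = 9.40 kPa.
W = nRT ln(V₂/V₁) = 0.908×8.314×301×ln(7.07) = 4440 J.

4440 J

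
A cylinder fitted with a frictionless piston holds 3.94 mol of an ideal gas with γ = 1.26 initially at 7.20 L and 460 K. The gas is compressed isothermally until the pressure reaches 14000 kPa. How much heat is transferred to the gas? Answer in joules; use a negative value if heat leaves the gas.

-28600 J

P₁ = nRT₁/V₁ = 3.94×8.314×460/7.20 = 2090 kPa.
Isothermal: T stays 460 K; PV = const ⇒ V₂ = 1.08 L, P₂ = 14000 kPa.
ΔU = 0 (ideal gas, T constant).
W = nRT ln(V₂/V₁) = 3.94×8.314×460×ln(0.149) = -28600 J.
Q = ΔU + W = -28600 J.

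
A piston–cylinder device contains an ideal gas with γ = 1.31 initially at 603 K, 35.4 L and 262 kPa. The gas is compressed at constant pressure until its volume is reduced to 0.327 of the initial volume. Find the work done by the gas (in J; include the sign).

n = P₁V₁/(RT₁) = 262×35.4/(8.314×603) = 1.85 mol.
Isobaric: P stays 262 kPa; V/T = const ⇒ T₂ = 197 K, V₂ = 11.6 L.
W = PΔV = 262×(11.6−35.4) kPa·L = -6240 J.

-6240 J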